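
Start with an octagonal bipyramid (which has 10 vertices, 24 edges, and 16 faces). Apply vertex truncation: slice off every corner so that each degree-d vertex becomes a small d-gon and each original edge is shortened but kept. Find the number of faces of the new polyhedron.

Truncation replaces each original edge-end by a new vertex, so V′ = 2E = 48.
Each original edge survives, and each old vertex of degree d contributes d new edges; summing degrees gives Σd = 2E, so E′ = E + 2E = 3E = 72.
Each original face survives and each original vertex becomes one new face: F′ = F + V = 26.

26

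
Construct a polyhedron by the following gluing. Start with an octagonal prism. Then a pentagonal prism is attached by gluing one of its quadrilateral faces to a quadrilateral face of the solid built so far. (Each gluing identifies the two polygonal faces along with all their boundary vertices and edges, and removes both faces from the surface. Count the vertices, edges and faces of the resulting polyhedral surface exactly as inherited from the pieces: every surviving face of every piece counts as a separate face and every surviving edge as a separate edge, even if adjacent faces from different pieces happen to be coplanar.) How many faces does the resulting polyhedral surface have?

15

An octagonal prism: V=16, E=24, F=10.
Attach a pentagonal prism (V=10, E=15, F=7) along a 4-gon: merge 4 vertices and 4 edges, delete both glued faces → V=22, E=35, F=15.
Check: V − E + F = 22 − 35 + 15 = 2.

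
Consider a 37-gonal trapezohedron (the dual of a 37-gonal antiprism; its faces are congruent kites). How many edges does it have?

The n-trapezohedron (dual of the n-antiprism) has V = 2·37 + 2 = 76, E = 4·37 = 148, F = 2·37 = 74.

148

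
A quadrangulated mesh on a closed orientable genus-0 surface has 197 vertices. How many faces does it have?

195

χ = 2 − 2·0 = 2, and every face is a square so 4F = 2E.
V − E + F = 2 with E = 4F/2 gives 197 − (4/2 − 1)·F = 2, so F = 195 and E = 390.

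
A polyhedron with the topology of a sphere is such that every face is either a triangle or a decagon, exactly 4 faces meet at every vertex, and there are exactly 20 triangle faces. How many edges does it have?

40

Let x be the number of decagons; then F = 20 + x.
Edge–face incidences: 2E = 3·20 + 10·x = 60 + 10x.
Every vertex has degree 4, so 4V = 2E.
Euler: V − E + F = 2 ⇒ (2E)/4 − E + (20 + x) = 2.
Multiply by 8: 2·(2E) − 4·(2E) + 8·(20 + x) = 16, i.e. 160 + 8x − 2·(60 + 10x) = 16.
Collecting terms: −12x + 40 = 16, so −12x = −24, so x = 2.
Then 2E = 60 + 10·2 = 80, so E = 40, V = 2E/4 = 20, F = 20 + 2 = 22.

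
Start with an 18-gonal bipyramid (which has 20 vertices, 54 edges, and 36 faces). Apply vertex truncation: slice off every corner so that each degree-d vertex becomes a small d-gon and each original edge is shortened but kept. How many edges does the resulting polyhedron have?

Truncation replaces each original edge-end by a new vertex, so V′ = 2E = 108.
Each original edge survives, and each old vertex of degree d contributes d new edges; summing degrees gives Σd = 2E, so E′ = E + 2E = 3E = 162.
Each original face survives and each original vertex becomes one new face: F′ = F + V = 56.

162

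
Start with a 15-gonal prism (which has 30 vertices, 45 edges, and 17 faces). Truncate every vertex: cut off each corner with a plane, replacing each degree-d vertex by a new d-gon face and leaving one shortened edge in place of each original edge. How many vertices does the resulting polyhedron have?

Truncation replaces each original edge-end by a new vertex, so V′ = 2E = 90.
Each original edge survives, and each old vertex of degree d contributes d new edges; summing degrees gives Σd = 2E, so E′ = E + 2E = 3E = 135.
Each original face survives and each original vertex becomes one new face: F′ = F + V = 47.

90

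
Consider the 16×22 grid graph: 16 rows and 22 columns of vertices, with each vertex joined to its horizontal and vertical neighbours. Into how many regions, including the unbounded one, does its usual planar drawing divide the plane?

316

The grid has V = 16·22 = 352 vertices and E = 16·21 + 22·15 = 666 edges.
F = 2 − V + E = 2 − 352 + 666 = 316.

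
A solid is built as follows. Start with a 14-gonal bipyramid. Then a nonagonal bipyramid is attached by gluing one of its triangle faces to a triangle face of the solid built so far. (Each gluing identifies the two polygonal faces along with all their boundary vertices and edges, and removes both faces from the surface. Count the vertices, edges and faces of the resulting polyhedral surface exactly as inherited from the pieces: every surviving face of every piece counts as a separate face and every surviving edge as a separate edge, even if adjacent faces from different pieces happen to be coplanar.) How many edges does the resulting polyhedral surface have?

66

A 14-gonal bipyramid: V=16, E=42, F=28.
Attach a nonagonal bipyramid (V=11, E=27, F=18) along a 3-gon: merge 3 vertices and 3 edges, delete both glued faces → V=24, E=66, F=44.
Check: V − E + F = 24 − 66 + 44 = 2.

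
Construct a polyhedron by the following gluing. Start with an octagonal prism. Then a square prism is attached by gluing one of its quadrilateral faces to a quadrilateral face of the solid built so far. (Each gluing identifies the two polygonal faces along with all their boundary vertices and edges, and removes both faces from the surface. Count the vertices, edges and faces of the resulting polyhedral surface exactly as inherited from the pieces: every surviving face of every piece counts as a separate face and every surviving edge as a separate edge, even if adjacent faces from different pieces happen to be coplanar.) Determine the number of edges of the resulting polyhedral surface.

32

An octagonal prism: V=16, E=24, F=10.
Attach a square prism (V=8, E=12, F=6) along a 4-gon: merge 4 vertices and 4 edges, delete both glued faces → V=20, E=32, F=14.
Check: V − E + F = 20 − 32 + 14 = 2.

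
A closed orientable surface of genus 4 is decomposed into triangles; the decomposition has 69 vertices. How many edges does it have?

225

χ = 2 − 2·4 = -6, and every face is a triangle so 3F = 2E.
V − E + F = -6 with E = 3F/2 gives 69 − (3/2 − 1)·F = -6, so F = 150 and E = 225.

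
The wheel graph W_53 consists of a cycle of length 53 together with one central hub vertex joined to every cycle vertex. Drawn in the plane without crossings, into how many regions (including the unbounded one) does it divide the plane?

54

W_53 has V = 53 + 1 = 54 vertices and E = 2·53 = 106 edges.
By Euler's formula F = 2 − V + E = 2 − 54 + 106 = 54.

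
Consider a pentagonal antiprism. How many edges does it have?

An antiprism on an n-gon has two n-gon caps and 2n triangles: V = 2·5 = 10, E = 4·5 = 20, F = 2·5 + 2 = 12.

20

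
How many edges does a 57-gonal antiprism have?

228

An antiprism on an n-gon has two n-gon caps and 2n triangles: V = 2·57 = 114, E = 4·57 = 228, F = 2·57 + 2 = 116.
Check: V − E + F = 114 − 228 + 116 = 2.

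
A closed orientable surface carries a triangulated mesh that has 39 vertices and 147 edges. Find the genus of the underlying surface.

Every face is a triangle and each edge borders two faces, so 3F = 2·147, giving F = 98.
χ = V − E + F = 39 − 147 + 98 = -10.
For a closed orientable surface χ = 2 − 2g, so g = (2 − (-10))/2 = 6.

6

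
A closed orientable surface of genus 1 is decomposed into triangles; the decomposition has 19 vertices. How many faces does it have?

χ = 2 − 2·1 = 0, and every face is a triangle so 3F = 2E.
V − E + F = 0 with E = 3F/2 gives 19 − (3/2 − 1)·F = 0, so F = 38 and E = 57.

38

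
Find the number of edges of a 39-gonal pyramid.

A pyramid on an n-gon base has one n-gon and n triangles: V = 39 + 1 = 40, E = 2·39 = 78, F = 39 + 1 = 40.

78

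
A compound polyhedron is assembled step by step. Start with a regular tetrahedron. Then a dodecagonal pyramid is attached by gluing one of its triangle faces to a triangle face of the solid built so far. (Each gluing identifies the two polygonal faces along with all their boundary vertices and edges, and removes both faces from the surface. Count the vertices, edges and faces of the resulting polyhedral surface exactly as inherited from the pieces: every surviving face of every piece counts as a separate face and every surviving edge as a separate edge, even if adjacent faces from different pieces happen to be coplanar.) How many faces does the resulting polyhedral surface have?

15

A regular tetrahedron: V=4, E=6, F=4.
Attach a dodecagonal pyramid (V=13, E=24, F=13) along a 3-gon: merge 3 vertices and 3 edges, delete both glued faces → V=14, E=27, F=15.
Check: V − E + F = 14 − 27 + 15 = 2.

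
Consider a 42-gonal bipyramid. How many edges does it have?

126

A bipyramid over an n-gon has 2n triangular faces and n + 2 vertices: V = 42 + 2 = 44, E = 3·42 = 126, F = 2·42 = 84.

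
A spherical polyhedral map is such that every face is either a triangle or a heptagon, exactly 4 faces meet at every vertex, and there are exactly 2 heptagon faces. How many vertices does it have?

Let x be the number of triangles; then F = 2 + x.
Edge–face incidences: 2E = 7·2 + 3·x = 14 + 3x.
Every vertex has degree 4, so 4V = 2E.
Euler: V − E + F = 2 ⇒ (2E)/4 − E + (2 + x) = 2.
Multiply by 8: 2·(2E) − 4·(2E) + 8·(2 + x) = 16, i.e. 16 + 8x − 2·(14 + 3x) = 16.
Collecting terms: 2x − 12 = 16, so 2x = 28, so x = 14.
Then 2E = 14 + 3·14 = 56, so E = 28, V = 2E/4 = 14, F = 2 + 14 = 16.

14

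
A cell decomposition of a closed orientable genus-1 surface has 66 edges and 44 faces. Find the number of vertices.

For a closed orientable surface of genus 1, χ = 2 − 2·1 = 0.
V = 0 + E − F = 0 + 66 − 44 = 22.

22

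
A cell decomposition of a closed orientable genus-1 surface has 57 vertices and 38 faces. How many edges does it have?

For a closed orientable surface of genus 1, χ = 2 − 2·1 = 0.
E = V + F − (0) = 57 + 38 − (0) = 95.

95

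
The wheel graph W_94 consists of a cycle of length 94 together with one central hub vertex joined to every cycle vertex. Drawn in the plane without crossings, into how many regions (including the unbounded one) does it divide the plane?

W_94 has V = 94 + 1 = 95 vertices and E = 2·94 = 188 edges.
By Euler's formula F = 2 − V + E = 2 − 95 + 188 = 95.

95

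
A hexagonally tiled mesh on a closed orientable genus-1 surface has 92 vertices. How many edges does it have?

138

χ = 2 − 2·1 = 0, and every face is a hexagon so 6F = 2E.
V − E + F = 0 with E = 6F/2 gives 92 − (6/2 − 1)·F = 0, so F = 46 and E = 138.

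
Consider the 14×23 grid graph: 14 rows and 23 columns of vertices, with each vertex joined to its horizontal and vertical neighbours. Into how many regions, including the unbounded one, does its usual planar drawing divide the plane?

287

The grid has V = 14·23 = 322 vertices and E = 14·22 + 23·13 = 607 edges.
F = 2 − V + E = 2 − 322 + 607 = 287.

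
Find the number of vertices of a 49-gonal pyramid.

A pyramid on an n-gon base has one n-gon and n triangles: V = 49 + 1 = 50, E = 2·49 = 98, F = 49 + 1 = 50.

50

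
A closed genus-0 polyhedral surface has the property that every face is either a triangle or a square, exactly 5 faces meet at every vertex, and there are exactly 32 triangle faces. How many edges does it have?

60

Let x be the number of squares; then F = 32 + x.
Edge–face incidences: 2E = 3·32 + 4·x = 96 + 4x.
Every vertex has degree 5, so 5V = 2E.
Euler: V − E + F = 2 ⇒ (2E)/5 − E + (32 + x) = 2.
Multiply by 10: 2·(2E) − 5·(2E) + 10·(32 + x) = 20, i.e. 320 + 10x − 3·(96 + 4x) = 20.
Collecting terms: −2x + 32 = 20, so −2x = −12, so x = 6.
Then 2E = 96 + 4·6 = 120, so E = 60, V = 2E/5 = 24, F = 32 + 6 = 38.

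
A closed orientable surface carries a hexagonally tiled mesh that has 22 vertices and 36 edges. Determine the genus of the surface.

2

Every face is a hexagon and each edge borders two faces, so 6F = 2·36, giving F = 12.
χ = V − E + F = 22 − 36 + 12 = -2.
For a closed orientable surface χ = 2 − 2g, so g = (2 − (-2))/2 = 2.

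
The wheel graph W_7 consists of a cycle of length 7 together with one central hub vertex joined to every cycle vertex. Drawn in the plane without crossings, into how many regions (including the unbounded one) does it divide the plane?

8

W_7 has V = 7 + 1 = 8 vertices and E = 2·7 = 14 edges.
By Euler's formula F = 2 − V + E = 2 − 8 + 14 = 8.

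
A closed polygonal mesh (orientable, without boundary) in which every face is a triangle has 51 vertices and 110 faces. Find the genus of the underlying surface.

Every face is a triangle, so 2E = 3·110 = 330, giving E = 165.
χ = V − E + F = 51 − 165 + 110 = -4.
For a closed orientable surface χ = 2 − 2g, so g = (2 − (-4))/2 = 3.

3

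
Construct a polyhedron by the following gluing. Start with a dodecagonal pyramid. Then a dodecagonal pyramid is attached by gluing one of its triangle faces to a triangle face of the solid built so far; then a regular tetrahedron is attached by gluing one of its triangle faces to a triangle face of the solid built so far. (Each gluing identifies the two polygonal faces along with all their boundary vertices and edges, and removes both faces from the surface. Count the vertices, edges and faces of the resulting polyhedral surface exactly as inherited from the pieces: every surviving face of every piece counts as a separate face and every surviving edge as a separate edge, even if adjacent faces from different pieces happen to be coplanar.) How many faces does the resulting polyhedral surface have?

26

A dodecagonal pyramid: V=13, E=24, F=13.
Attach a dodecagonal pyramid (V=13, E=24, F=13) along a 3-gon: merge 3 vertices and 3 edges, delete both glued faces → V=23, E=45, F=24.
Attach a regular tetrahedron (V=4, E=6, F=4) along a 3-gon: merge 3 vertices and 3 edges, delete both glued faces → V=24, E=48, F=26.
Check: V − E + F = 24 − 48 + 26 = 2.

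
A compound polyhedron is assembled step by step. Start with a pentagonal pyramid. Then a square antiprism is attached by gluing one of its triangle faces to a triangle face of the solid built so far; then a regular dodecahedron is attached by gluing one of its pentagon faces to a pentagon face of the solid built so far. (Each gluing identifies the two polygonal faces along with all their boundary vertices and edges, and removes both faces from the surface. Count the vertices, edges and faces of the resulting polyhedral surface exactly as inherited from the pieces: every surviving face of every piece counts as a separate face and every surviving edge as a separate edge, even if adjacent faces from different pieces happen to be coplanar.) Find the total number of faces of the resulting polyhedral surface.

A pentagonal pyramid: V=6, E=10, F=6.
Attach a square antiprism (V=8, E=16, F=10) along a 3-gon: merge 3 vertices and 3 edges, delete both glued faces → V=11, E=23, F=14.
Attach a regular dodecahedron (V=20, E=30, F=12) along a 5-gon: merge 5 vertices and 5 edges, delete both glued faces → V=26, E=48, F=24.
Check: V − E + F = 26 − 48 + 24 = 2.

24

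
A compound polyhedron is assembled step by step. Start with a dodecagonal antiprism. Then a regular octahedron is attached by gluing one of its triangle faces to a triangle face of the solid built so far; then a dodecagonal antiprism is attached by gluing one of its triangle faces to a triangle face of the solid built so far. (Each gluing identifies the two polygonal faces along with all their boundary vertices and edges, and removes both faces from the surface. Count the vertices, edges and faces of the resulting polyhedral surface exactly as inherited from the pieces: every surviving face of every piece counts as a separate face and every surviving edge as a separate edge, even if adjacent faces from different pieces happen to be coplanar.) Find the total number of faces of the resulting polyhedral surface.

56

A dodecagonal antiprism: V=24, E=48, F=26.
Attach a regular octahedron (V=6, E=12, F=8) along a 3-gon: merge 3 vertices and 3 edges, delete both glued faces → V=27, E=57, F=32.
Attach a dodecagonal antiprism (V=24, E=48, F=26) along a 3-gon: merge 3 vertices and 3 edges, delete both glued faces → V=48, E=102, F=56.
Check: V − E + F = 48 − 102 + 56 = 2.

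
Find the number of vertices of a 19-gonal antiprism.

38

An antiprism on an n-gon has two n-gon caps and 2n triangles: V = 2·19 = 38, E = 4·19 = 76, F = 2·19 + 2 = 40.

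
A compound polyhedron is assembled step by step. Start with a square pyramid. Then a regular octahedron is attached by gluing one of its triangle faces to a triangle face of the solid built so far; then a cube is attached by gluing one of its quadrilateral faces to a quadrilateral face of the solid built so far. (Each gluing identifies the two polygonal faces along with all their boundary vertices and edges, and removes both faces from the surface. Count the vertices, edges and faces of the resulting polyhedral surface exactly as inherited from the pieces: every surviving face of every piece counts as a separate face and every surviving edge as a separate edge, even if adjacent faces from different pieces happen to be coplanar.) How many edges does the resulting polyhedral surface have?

25

A square pyramid: V=5, E=8, F=5.
Attach a regular octahedron (V=6, E=12, F=8) along a 3-gon: merge 3 vertices and 3 edges, delete both glued faces → V=8, E=17, F=11.
Attach a cube (V=8, E=12, F=6) along a 4-gon: merge 4 vertices and 4 edges, delete both glued faces → V=12, E=25, F=15.
Check: V − E + F = 12 − 25 + 15 = 2.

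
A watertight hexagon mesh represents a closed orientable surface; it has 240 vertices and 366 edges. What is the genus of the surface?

3

Every face is a hexagon and each edge borders two faces, so 6F = 2·366, giving F = 122.
χ = V − E + F = 240 − 366 + 122 = -4.
For a closed orientable surface χ = 2 − 2g, so g = (2 − (-4))/2 = 3.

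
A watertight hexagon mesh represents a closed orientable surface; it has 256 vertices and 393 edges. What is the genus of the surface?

4

Every face is a hexagon and each edge borders two faces, so 6F = 2·393, giving F = 131.
χ = V − E + F = 256 − 393 + 131 = -6.
For a closed orientable surface χ = 2 − 2g, so g = (2 − (-6))/2 = 4.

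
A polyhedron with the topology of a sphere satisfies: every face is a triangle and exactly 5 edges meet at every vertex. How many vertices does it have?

Each face has 3 edges and each edge borders two faces, so 2E = 3F.
Each vertex has degree 5, so 5V = 2E and hence V = 3F/5.
Euler: V − E + F = 2 ⇒ (3F/5) − (3F/2) + F = 2.
Multiply by 10: (6 − 15 + 10)F = 20, i.e. 1F = 20.
So F = 20, E = 3·20/2 = 30, V = 3·20/5 = 12.

12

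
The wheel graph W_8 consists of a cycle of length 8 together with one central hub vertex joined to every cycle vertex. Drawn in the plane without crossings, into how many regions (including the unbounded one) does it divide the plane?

W_8 has V = 8 + 1 = 9 vertices and E = 2·8 = 16 edges.
By Euler's formula F = 2 − V + E = 2 − 9 + 16 = 9.

9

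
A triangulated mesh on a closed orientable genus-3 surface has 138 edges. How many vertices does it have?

χ = 2 − 2·3 = -4, and every face is a triangle so 3F = 2E.
F = 2E/3 = 92. Then V = -4 + E − F = -4 + 138 − 92 = 42.

42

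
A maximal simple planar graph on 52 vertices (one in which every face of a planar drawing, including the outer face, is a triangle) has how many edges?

150

In a plane triangulation 3F = 2E and V − E + F = 2, so E = 3V − 6 = 3·52 − 6 = 150.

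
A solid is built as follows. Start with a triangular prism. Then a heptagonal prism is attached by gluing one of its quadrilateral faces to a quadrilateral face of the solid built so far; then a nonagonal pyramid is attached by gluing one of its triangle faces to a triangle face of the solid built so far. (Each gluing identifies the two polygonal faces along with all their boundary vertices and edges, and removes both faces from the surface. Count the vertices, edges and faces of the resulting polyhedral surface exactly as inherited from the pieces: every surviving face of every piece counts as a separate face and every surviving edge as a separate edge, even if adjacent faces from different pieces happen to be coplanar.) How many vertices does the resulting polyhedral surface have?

A triangular prism: V=6, E=9, F=5.
Attach a heptagonal prism (V=14, E=21, F=9) along a 4-gon: merge 4 vertices and 4 edges, delete both glued faces → V=16, E=26, F=12.
Attach a nonagonal pyramid (V=10, E=18, F=10) along a 3-gon: merge 3 vertices and 3 edges, delete both glued faces → V=23, E=41, F=20.
Check: V − E + F = 23 − 41 + 20 = 2.

23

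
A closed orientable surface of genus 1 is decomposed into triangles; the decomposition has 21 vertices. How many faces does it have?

χ = 2 − 2·1 = 0, and every face is a triangle so 3F = 2E.
V − E + F = 0 with E = 3F/2 gives 21 − (3/2 − 1)·F = 0, so F = 42 and E = 63.

42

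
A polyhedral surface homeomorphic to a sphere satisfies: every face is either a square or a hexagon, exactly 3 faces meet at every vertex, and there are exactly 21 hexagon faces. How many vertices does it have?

50

Let x be the number of squares; then F = 21 + x.
Edge–face incidences: 2E = 6·21 + 4·x = 126 + 4x.
Every vertex has degree 3, so 3V = 2E.
Euler: V − E + F = 2 ⇒ (2E)/3 − E + (21 + x) = 2.
Multiply by 6: 2·(2E) − 3·(2E) + 6·(21 + x) = 12, i.e. 126 + 6x − (126 + 4x) = 12.
Collecting terms: 2x = 12, so x = 6.
Then 2E = 126 + 4·6 = 150, so E = 75, V = 2E/3 = 50, F = 21 + 6 = 27.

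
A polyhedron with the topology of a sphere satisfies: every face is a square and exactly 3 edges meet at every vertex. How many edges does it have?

Each face has 4 edges and each edge borders two faces, so 2E = 4F.
Each vertex has degree 3, so 3V = 2E and hence V = 4F/3.
Euler: V − E + F = 2 ⇒ (4F/3) − (4F/2) + F = 2.
Multiply by 6: (8 − 12 + 6)F = 12, i.e. 2F = 12.
So F = 6, E = 4·6/2 = 12, V = 4·6/3 = 8.

12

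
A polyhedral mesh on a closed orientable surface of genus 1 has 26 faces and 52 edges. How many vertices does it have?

26

For a closed orientable surface of genus 1, χ = 2 − 2·1 = 0.
V = 0 + E − F = 0 + 52 − 26 = 26.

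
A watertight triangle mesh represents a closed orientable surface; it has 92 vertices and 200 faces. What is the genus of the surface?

5

Every face is a triangle, so 2E = 3·200 = 600, giving E = 300.
χ = V − E + F = 92 − 300 + 200 = -8.
For a closed orientable surface χ = 2 − 2g, so g = (2 − (-8))/2 = 5.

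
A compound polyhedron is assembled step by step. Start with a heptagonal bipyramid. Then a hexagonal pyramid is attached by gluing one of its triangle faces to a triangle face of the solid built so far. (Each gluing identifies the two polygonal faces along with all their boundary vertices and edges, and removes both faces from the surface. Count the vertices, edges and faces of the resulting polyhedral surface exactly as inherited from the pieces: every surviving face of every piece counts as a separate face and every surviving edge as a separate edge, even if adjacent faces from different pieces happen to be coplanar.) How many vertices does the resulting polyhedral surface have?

13

A heptagonal bipyramid: V=9, E=21, F=14.
Attach a hexagonal pyramid (V=7, E=12, F=7) along a 3-gon: merge 3 vertices and 3 edges, delete both glued faces → V=13, E=30, F=19.
Check: V − E + F = 13 − 30 + 19 = 2.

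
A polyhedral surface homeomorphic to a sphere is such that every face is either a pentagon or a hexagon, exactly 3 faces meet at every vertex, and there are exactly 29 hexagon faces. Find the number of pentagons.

Let x be the number of pentagons; then F = 29 + x.
Edge–face incidences: 2E = 6·29 + 5·x = 174 + 5x.
Every vertex has degree 3, so 3V = 2E.
Euler: V − E + F = 2 ⇒ (2E)/3 − E + (29 + x) = 2.
Multiply by 6: 2·(2E) − 3·(2E) + 6·(29 + x) = 12, i.e. 174 + 6x − (174 + 5x) = 12.
Collecting terms: x = 12.
Then 2E = 174 + 5·12 = 234, so E = 117, V = 2E/3 = 78, F = 29 + 12 = 41.

12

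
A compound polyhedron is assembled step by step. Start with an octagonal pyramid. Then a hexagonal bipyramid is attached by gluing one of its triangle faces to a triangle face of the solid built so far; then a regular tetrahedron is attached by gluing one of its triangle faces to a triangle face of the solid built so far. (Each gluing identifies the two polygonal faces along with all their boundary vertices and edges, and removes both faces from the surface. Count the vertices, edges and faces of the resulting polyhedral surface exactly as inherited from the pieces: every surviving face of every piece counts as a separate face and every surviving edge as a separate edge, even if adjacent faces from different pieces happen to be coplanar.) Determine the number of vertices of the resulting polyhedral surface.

15

An octagonal pyramid: V=9, E=16, F=9.
Attach a hexagonal bipyramid (V=8, E=18, F=12) along a 3-gon: merge 3 vertices and 3 edges, delete both glued faces → V=14, E=31, F=19.
Attach a regular tetrahedron (V=4, E=6, F=4) along a 3-gon: merge 3 vertices and 3 edges, delete both glued faces → V=15, E=34, F=21.
Check: V − E + F = 15 − 34 + 21 = 2.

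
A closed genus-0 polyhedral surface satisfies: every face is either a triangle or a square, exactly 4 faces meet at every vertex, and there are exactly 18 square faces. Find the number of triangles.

Let x be the number of triangles; then F = 18 + x.
Edge–face incidences: 2E = 4·18 + 3·x = 72 + 3x.
Every vertex has degree 4, so 4V = 2E.
Euler: V − E + F = 2 ⇒ (2E)/4 − E + (18 + x) = 2.
Multiply by 8: 2·(2E) − 4·(2E) + 8·(18 + x) = 16, i.e. 144 + 8x − 2·(72 + 3x) = 16.
Collecting terms: 2x = 16, so x = 8.
Then 2E = 72 + 3·8 = 96, so E = 48, V = 2E/4 = 24, F = 18 + 8 = 26.

8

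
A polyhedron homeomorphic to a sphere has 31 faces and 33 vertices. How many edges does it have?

62

Here V − E + F = 2.
E = V + F − (2) = 33 + 31 − (2) = 62.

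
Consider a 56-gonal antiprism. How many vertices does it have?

112

An antiprism on an n-gon has two n-gon caps and 2n triangles: V = 2·56 = 112, E = 4·56 = 224, F = 2·56 + 2 = 114.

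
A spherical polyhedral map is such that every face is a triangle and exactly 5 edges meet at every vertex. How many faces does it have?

20

Each face has 3 edges and each edge borders two faces, so 2E = 3F.
Each vertex has degree 5, so 5V = 2E and hence V = 3F/5.
Euler: V − E + F = 2 ⇒ (3F/5) − (3F/2) + F = 2.
Multiply by 10: (6 − 15 + 10)F = 20, i.e. 1F = 20.
So F = 20, E = 3·20/2 = 30, V = 3·20/5 = 12.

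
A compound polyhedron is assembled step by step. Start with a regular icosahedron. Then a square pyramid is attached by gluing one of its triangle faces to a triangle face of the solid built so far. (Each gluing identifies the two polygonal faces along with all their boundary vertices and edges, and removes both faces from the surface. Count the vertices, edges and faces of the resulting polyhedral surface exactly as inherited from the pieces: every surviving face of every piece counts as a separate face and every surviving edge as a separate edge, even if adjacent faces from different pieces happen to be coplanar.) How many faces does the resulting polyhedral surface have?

A regular icosahedron: V=12, E=30, F=20.
Attach a square pyramid (V=5, E=8, F=5) along a 3-gon: merge 3 vertices and 3 edges, delete both glued faces → V=14, E=35, F=23.
Check: V − E + F = 14 − 35 + 23 = 2.

23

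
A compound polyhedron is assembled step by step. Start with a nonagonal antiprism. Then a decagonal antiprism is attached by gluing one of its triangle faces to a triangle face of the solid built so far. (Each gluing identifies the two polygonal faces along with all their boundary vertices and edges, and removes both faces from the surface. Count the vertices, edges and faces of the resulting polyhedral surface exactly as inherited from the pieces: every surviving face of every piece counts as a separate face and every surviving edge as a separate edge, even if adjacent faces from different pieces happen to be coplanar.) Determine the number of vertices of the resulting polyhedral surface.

35

A nonagonal antiprism: V=18, E=36, F=20.
Attach a decagonal antiprism (V=20, E=40, F=22) along a 3-gon: merge 3 vertices and 3 edges, delete both glued faces → V=35, E=73, F=40.
Check: V − E + F = 35 − 73 + 40 = 2.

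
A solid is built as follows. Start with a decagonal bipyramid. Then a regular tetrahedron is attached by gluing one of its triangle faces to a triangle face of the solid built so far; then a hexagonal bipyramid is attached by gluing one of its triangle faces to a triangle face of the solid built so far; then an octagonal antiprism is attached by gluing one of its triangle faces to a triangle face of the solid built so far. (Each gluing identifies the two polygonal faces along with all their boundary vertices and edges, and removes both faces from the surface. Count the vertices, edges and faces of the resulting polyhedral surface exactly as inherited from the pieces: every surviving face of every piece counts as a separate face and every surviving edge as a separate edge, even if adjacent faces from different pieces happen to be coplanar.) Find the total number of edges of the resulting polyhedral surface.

A decagonal bipyramid: V=12, E=30, F=20.
Attach a regular tetrahedron (V=4, E=6, F=4) along a 3-gon: merge 3 vertices and 3 edges, delete both glued faces → V=13, E=33, F=22.
Attach a hexagonal bipyramid (V=8, E=18, F=12) along a 3-gon: merge 3 vertices and 3 edges, delete both glued faces → V=18, E=48, F=32.
Attach an octagonal antiprism (V=16, E=32, F=18) along a 3-gon: merge 3 vertices and 3 edges, delete both glued faces → V=31, E=77, F=48.
Check: V − E + F = 31 − 77 + 48 = 2.

77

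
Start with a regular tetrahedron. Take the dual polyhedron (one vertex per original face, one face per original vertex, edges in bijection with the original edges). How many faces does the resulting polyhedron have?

The base solid has V = 4, E = 6, F = 4.
The dual swaps V and F and preserves E: V′ = F = 4, E′ = E = 6, F′ = V = 4.

4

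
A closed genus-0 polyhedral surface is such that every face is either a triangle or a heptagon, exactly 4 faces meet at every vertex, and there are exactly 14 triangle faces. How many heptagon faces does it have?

2

Let x be the number of heptagons; then F = 14 + x.
Edge–face incidences: 2E = 3·14 + 7·x = 42 + 7x.
Every vertex has degree 4, so 4V = 2E.
Euler: V − E + F = 2 ⇒ (2E)/4 − E + (14 + x) = 2.
Multiply by 8: 2·(2E) − 4·(2E) + 8·(14 + x) = 16, i.e. 112 + 8x − 2·(42 + 7x) = 16.
Collecting terms: −6x + 28 = 16, so −6x = −12, so x = 2.
Then 2E = 42 + 7·2 = 56, so E = 28, V = 2E/4 = 14, F = 14 + 2 = 16.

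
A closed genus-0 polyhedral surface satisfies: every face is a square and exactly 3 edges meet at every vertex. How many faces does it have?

Each face has 4 edges and each edge borders two faces, so 2E = 4F.
Each vertex has degree 3, so 3V = 2E and hence V = 4F/3.
Euler: V − E + F = 2 ⇒ (4F/3) − (4F/2) + F = 2.
Multiply by 6: (8 − 12 + 6)F = 12, i.e. 2F = 12.
So F = 6, E = 4·6/2 = 12, V = 4·6/3 = 8.

6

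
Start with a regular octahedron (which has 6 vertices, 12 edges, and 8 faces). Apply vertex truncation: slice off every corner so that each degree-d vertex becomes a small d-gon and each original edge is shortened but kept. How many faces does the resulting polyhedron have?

14

Truncation replaces each original edge-end by a new vertex, so V′ = 2E = 24.
Each original edge survives, and each old vertex of degree d contributes d new edges; summing degrees gives Σd = 2E, so E′ = E + 2E = 3E = 36.
Each original face survives and each original vertex becomes one new face: F′ = F + V = 14.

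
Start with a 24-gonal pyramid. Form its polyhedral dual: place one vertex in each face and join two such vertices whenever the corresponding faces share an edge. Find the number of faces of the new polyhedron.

The base solid has V = 25, E = 48, F = 25.
The dual swaps V and F and preserves E: V′ = F = 25, E′ = E = 48, F′ = V = 25.

25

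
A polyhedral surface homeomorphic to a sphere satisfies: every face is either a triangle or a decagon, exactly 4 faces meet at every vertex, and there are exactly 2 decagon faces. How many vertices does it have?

Let x be the number of triangles; then F = 2 + x.
Edge–face incidences: 2E = 10·2 + 3·x = 20 + 3x.
Every vertex has degree 4, so 4V = 2E.
Euler: V − E + F = 2 ⇒ (2E)/4 − E + (2 + x) = 2.
Multiply by 8: 2·(2E) − 4·(2E) + 8·(2 + x) = 16, i.e. 16 + 8x − 2·(20 + 3x) = 16.
Collecting terms: 2x − 24 = 16, so 2x = 40, so x = 20.
Then 2E = 20 + 3·20 = 80, so E = 40, V = 2E/4 = 20, F = 2 + 20 = 22.

20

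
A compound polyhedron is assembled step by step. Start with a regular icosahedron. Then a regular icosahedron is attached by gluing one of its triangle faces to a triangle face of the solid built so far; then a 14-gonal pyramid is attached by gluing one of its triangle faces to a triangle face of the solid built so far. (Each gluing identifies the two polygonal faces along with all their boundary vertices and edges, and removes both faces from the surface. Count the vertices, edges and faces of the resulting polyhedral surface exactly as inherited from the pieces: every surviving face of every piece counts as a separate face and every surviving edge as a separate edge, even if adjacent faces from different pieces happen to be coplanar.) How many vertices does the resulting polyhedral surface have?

33

A regular icosahedron: V=12, E=30, F=20.
Attach a regular icosahedron (V=12, E=30, F=20) along a 3-gon: merge 3 vertices and 3 edges, delete both glued faces → V=21, E=57, F=38.
Attach a 14-gonal pyramid (V=15, E=28, F=15) along a 3-gon: merge 3 vertices and 3 edges, delete both glued faces → V=33, E=82, F=51.
Check: V − E + F = 33 − 82 + 51 = 2.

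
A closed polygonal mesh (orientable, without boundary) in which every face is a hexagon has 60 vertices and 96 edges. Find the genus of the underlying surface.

Every face is a hexagon and each edge borders two faces, so 6F = 2·96, giving F = 32.
χ = V − E + F = 60 − 96 + 32 = -4.
For a closed orientable surface χ = 2 − 2g, so g = (2 − (-4))/2 = 3.

3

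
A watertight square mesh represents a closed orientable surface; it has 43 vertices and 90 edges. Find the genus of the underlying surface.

2

Every face is a square and each edge borders two faces, so 4F = 2·90, giving F = 45.
χ = V − E + F = 43 − 90 + 45 = -2.
For a closed orientable surface χ = 2 − 2g, so g = (2 − (-2))/2 = 2.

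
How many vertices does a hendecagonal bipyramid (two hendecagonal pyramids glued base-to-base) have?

13

A bipyramid over an n-gon has 2n triangular faces and n + 2 vertices: V = 11 + 2 = 13, E = 3·11 = 33, F = 2·11 = 22.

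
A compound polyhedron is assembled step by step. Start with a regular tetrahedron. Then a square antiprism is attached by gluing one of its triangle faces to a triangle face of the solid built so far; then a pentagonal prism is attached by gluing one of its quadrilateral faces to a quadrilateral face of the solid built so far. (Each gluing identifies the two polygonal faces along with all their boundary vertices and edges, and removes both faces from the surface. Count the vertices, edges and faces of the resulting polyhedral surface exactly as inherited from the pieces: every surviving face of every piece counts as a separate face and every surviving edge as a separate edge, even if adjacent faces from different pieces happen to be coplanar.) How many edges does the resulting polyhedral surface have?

30

A regular tetrahedron: V=4, E=6, F=4.
Attach a square antiprism (V=8, E=16, F=10) along a 3-gon: merge 3 vertices and 3 edges, delete both glued faces → V=9, E=19, F=12.
Attach a pentagonal prism (V=10, E=15, F=7) along a 4-gon: merge 4 vertices and 4 edges, delete both glued faces → V=15, E=30, F=17.
Check: V − E + F = 15 − 30 + 17 = 2.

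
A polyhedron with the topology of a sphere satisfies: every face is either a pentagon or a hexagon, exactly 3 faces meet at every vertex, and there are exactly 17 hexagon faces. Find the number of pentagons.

Let x be the number of pentagons; then F = 17 + x.
Edge–face incidences: 2E = 6·17 + 5·x = 102 + 5x.
Every vertex has degree 3, so 3V = 2E.
Euler: V − E + F = 2 ⇒ (2E)/3 − E + (17 + x) = 2.
Multiply by 6: 2·(2E) − 3·(2E) + 6·(17 + x) = 12, i.e. 102 + 6x − (102 + 5x) = 12.
Collecting terms: x = 12.
Then 2E = 102 + 5·12 = 162, so E = 81, V = 2E/3 = 54, F = 17 + 12 = 29.

12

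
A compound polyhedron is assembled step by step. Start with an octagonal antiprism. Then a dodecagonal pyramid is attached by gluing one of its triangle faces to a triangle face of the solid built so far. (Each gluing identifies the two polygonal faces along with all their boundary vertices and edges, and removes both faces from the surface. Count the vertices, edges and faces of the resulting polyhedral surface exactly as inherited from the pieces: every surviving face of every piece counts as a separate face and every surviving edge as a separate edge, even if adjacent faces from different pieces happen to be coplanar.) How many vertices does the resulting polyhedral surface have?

An octagonal antiprism: V=16, E=32, F=18.
Attach a dodecagonal pyramid (V=13, E=24, F=13) along a 3-gon: merge 3 vertices and 3 edges, delete both glued faces → V=26, E=53, F=29.
Check: V − E + F = 26 − 53 + 29 = 2.

26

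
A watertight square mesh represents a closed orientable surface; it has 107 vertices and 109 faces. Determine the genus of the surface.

Every face is a square, so 2E = 4·109 = 436, giving E = 218.
χ = V − E + F = 107 − 218 + 109 = -2.
For a closed orientable surface χ = 2 − 2g, so g = (2 − (-2))/2 = 2.

2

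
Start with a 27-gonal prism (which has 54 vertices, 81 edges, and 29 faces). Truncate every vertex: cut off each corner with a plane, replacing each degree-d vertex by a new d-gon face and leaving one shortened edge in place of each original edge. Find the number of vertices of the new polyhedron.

162

Truncation replaces each original edge-end by a new vertex, so V′ = 2E = 162.
Each original edge survives, and each old vertex of degree d contributes d new edges; summing degrees gives Σd = 2E, so E′ = E + 2E = 3E = 243.
Each original face survives and each original vertex becomes one new face: F′ = F + V = 83.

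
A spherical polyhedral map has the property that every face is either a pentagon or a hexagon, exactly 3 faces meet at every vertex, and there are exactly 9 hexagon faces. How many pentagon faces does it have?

Let x be the number of pentagons; then F = 9 + x.
Edge–face incidences: 2E = 6·9 + 5·x = 54 + 5x.
Every vertex has degree 3, so 3V = 2E.
Euler: V − E + F = 2 ⇒ (2E)/3 − E + (9 + x) = 2.
Multiply by 6: 2·(2E) − 3·(2E) + 6·(9 + x) = 12, i.e. 54 + 6x − (54 + 5x) = 12.
Collecting terms: x = 12.
Then 2E = 54 + 5·12 = 114, so E = 57, V = 2E/3 = 38, F = 9 + 12 = 21.

12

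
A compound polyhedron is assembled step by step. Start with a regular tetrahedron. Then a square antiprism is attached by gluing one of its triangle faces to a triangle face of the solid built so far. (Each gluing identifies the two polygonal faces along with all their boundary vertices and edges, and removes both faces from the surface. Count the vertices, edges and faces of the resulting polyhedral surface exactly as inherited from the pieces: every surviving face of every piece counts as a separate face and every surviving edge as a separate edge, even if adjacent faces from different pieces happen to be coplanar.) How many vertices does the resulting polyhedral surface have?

A regular tetrahedron: V=4, E=6, F=4.
Attach a square antiprism (V=8, E=16, F=10) along a 3-gon: merge 3 vertices and 3 edges, delete both glued faces → V=9, E=19, F=12.
Check: V − E + F = 9 − 19 + 12 = 2.

9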